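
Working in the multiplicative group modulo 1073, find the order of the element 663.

63

Since 663 ∈ (Z/1073Z)^×, its order divides φ(1073) = φ(29·37) = (29−1)·(37−1) = 28·36 = 1008 = 2^4 · 3^2 · 7.
Divisors of 1008: 1, 2, 3, 4, 6, 7, 8, 9, 12, 14, 16, 18, 21, 24, 28, 36, 42, 48, 56, 63, 72, 84, 112, 126, 144, 168, 252, 336, 504, 1008.
Compute 663^d (mod 1073) for the divisors d until we hit 1:
663^1 ≡ 663 (mod 1073)
663^2 ≡ 712 (mod 1073)
663^3 ≡ 1009 (mod 1073)
663^4 ≡ 488 (mod 1073)
663^6 ≡ 877 (mod 1073)
663^7 ≡ 958 (mod 1073)
663^8 ≡ 1011 (mod 1073)
663^9 ≡ 741 (mod 1073)
663^12 ≡ 861 (mod 1073)
663^14 ≡ 349 (mod 1073)
663^16 ≡ 625 (mod 1073)
663^18 ≡ 778 (mod 1073)
663^21 ≡ 639 (mod 1073)
663^24 ≡ 951 (mod 1073)
663^28 ≡ 552 (mod 1073)
663^36 ≡ 112 (mod 1073)
663^42 ≡ 581 (mod 1073)
663^48 ≡ 935 (mod 1073)
663^56 ≡ 1045 (mod 1073)
663^63 ≡ 1 (mod 1073) ✓
So ord_1073(663) = 63.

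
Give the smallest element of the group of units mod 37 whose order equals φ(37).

φ(37) = 37 − 1 = 36 = 2^2 · 3^2.
g is a primitive root iff g^(36/q) ≢ 1 (mod 37) for each prime q ∈ {2, 3}.
g = 2: 2^18 ≡ 36; 2^12 ≡ 26 — none is 1, so 2 is a primitive root.
So 2 is the smallest generator of (Z/37Z)^×.

2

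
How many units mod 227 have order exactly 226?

112

φ(227) = 227 − 1 = 226 = 2 · 113.
(Z/227Z)^× is cyclic (|G| = 226); a cyclic group of order m has exactly φ(d) elements of each order d | m, and none otherwise.
226 = 2 · 113 divides 226, and φ(226) = 112.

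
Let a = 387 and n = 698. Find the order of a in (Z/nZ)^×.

By Lagrange's theorem, ord_698(387) divides φ(698) = φ(2)·φ(349) = 1·348 = 348 = 2^2 · 3 · 29.
Divisors of 348: 1, 2, 3, 4, 6, 12, 29, 58, 87, 116, 174, 348.
Evaluate successive powers at the divisors of 348:
387^1 ≡ 387
387^2 ≡ 397
387^3 ≡ 79
387^4 ≡ 559
387^6 ≡ 657
387^12 ≡ 285
387^29 ≡ 485
387^58 ≡ 697
387^87 ≡ 213
387^116 ≡ 1
Hence ord(387) = 116.

116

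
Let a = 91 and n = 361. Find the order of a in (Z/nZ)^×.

Since 91 ∈ (Z/361Z)^×, its order divides φ(361) = φ(19^2) = 19·(19−1) = 342 = 2 · 3^2 · 19.
Divisors of 342: 1, 2, 3, 6, 9, 18, 19, 38, 57, 114, 171, 342.
Evaluate successive powers at the divisors of 342:
91^1 ≡ 91 (mod 361)
91^2 ≡ 339 (mod 361)
91^3 ≡ 164 (mod 361)
91^6 ≡ 182 (mod 361)
91^9 ≡ 246 (mod 361)
91^18 ≡ 229 (mod 361)
91^19 ≡ 262 (mod 361)
91^38 ≡ 54 (mod 361)
91^57 ≡ 69 (mod 361)
91^114 ≡ 68 (mod 361)
91^171 ≡ 360 (mod 361)
91^342 ≡ 1 (mod 361) ✓
Therefore the multiplicative order of 91 modulo 361 is 342.

342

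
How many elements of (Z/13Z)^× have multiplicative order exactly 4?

2

φ(13) = 13 − 1 = 12 = 2^2 · 3.
(Z/13Z)^× is cyclic (|G| = 12); a cyclic group of order m has exactly φ(d) elements of each order d | m, and none otherwise.
4 = 2^2 divides 12, and φ(4) = 2.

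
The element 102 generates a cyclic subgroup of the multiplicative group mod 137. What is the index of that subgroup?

1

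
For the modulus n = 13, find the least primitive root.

2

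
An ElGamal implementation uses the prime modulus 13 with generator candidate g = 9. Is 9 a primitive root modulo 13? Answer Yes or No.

No

φ(13) = 13 − 1 = 12 = 2^2 · 3.
It suffices to check that the order of 9 is not a proper divisor of 12: compute 9^(12/q) for q ∈ {2, 3}.
9^6 ≡ 1 (mod 13)  [q = 2: ≡ 1 ✗]
9^4 ≡ 9 (mod 13)  [q = 3: ≢ 1 ✓]
9^6 ≡ 1 shows ord(9) | 6, strictly less than φ(13); not a primitive root.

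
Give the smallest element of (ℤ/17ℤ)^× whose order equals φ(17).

3

φ(17) = 17 − 1 = 16 = 2^4.
Test candidates g = 2, 3, … against the prime factors q ∈ {2} of φ(17): g is a generator iff g^(16/q) ≢ 1 for every such q.
g = 2: 2^8 ≡ 1 — hits 1, so not a primitive root.
g = 3: 3^8 ≡ 16 — none is 1, so 3 is a primitive root.
So 3 is the smallest generator of (Z/17Z)^×.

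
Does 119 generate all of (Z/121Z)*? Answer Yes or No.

No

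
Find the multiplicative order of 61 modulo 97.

ord(61) | φ(97) = 97 − 1 = 96 = 2^5 · 3.
Divisors of 96: 1, 2, 3, 4, 6, 8, 12, 16, 24, 32, 48, 96.
Test each divisor d:
61^1 ≡ 61 (mod 97)
61^2 ≡ 35 (mod 97)
61^3 ≡ 1 (mod 97) ✓
So ord_97(61) = 3.

3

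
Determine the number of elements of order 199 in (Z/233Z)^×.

0

φ(233) = 233 − 1 = 232 = 2^3 · 29.
Since (Z/233Z)^× is cyclic of order 232, the number of elements of order d is φ(d) when d | 232 and 0 otherwise.
199 does not divide 232, so no element of (Z/233Z)^× has order 199.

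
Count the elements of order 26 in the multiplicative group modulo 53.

φ(53) = 53 − 1 = 52 = 2^2 · 13.
In a cyclic group of order 52, there are φ(d) elements of order d for each divisor d of 52, and zero for non-divisors.
26 = 2 · 13 divides 52, and φ(26) = 12.

12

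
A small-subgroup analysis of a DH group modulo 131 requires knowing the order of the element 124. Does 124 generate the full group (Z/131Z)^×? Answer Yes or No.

Yes

φ(131) = 131 − 1 = 130 = 2 · 5 · 13.
124 is a primitive root mod 131 iff 124^(φ(131)/q) ≢ 1 for every prime q | φ(131), i.e. q ∈ {2, 5, 13}.
124^65 ≡ 130 (mod 131)  [q = 2: ≢ 1 ✓]
124^26 ≡ 53 (mod 131)  [q = 5: ≢ 1 ✓]
124^10 ≡ 80 (mod 131)  [q = 13: ≢ 1 ✓]
None equal 1, so ord_131(124) = 130: 124 is a primitive root.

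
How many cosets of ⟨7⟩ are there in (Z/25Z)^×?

5

The order of 7 must divide φ(25) = φ(5^2) = 5·(5−1) = 20 = 2^2 · 5.
Divisors of 20: 1, 2, 4, 5, 10, 20.
Test each divisor d:
7^1 ≡ 7 (mod 25)
7^2 ≡ 24 (mod 25)
7^4 ≡ 1 (mod 25) ✓
Thus |⟨7⟩| = ord(7) = 4.
Index = |(Z/25Z)^×| / |⟨7⟩| = 20 / 4 = 5.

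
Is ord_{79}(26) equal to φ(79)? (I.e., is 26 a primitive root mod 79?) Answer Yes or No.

φ(79) = 79 − 1 = 78 = 2 · 3 · 13.
26 is a primitive root mod 79 iff 26^(φ(79)/q) ≢ 1 for every prime q | φ(79), i.e. q ∈ {2, 3, 13}.
26^39 ≡ 1 (mod 79)  [q = 2: ≡ 1 ✗]
26^26 ≡ 55 (mod 79)  [q = 3: ≢ 1 ✓]
26^6 ≡ 22 (mod 79)  [q = 13: ≢ 1 ✓]
Since 26^39 ≡ 1, the order of 26 divides 39 < 78, so 26 is not a primitive root.

No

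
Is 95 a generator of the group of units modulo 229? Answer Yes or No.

φ(229) = 229 − 1 = 228 = 2^2 · 3 · 19.
95 is a primitive root mod 229 iff 95^(φ(229)/q) ≢ 1 for every prime q | φ(229), i.e. q ∈ {2, 3, 19}.
95^114 ≡ 1 (mod 229)  [q = 2: ≡ 1 ✗]
95^76 ≡ 134 (mod 229)  [q = 3: ≢ 1 ✓]
95^12 ≡ 1 (mod 229)  [q = 19: ≡ 1 ✗]
95^114 ≡ 1 shows ord(95) | 114, strictly less than φ(229); not a primitive root.

No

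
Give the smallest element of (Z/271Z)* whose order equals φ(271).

6

φ(271) = 271 − 1 = 270 = 2 · 3^3 · 5.
Test candidates g = 2, 3, … against the prime factors q ∈ {2, 3, 5} of φ(271): g is a generator iff g^(270/q) ≢ 1 for every such q.
g = 2: 2^135 ≡ 1 — hits 1, so not a primitive root.
g = 3: 3^135 ≡ 270; 3^90 ≡ 1 — hits 1, so not a primitive root.
g = 4: 4^135 ≡ 1 — hits 1, so not a primitive root.
g = 5: 5^135 ≡ 1 — hits 1, so not a primitive root.
g = 6: 6^135 ≡ 270; 6^90 ≡ 242; 6^54 ≡ 10 — none is 1, so 6 is a primitive root.
The smallest primitive root modulo 271 is 6.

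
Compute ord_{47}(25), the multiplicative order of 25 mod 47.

23

Since 25 ∈ (Z/47Z)^×, its order divides φ(47) = 47 − 1 = 46 = 2 · 23.
Divisors of 46: 1, 2, 23, 46.
Check 25^d mod 47 for each divisor in increasing order:
25^1 ≡ 25 (mod 47)
25^2 ≡ 14 (mod 47)
25^23 ≡ 1 (mod 47) ✓
The smallest such exponent is 23, so the order of 25 is 23.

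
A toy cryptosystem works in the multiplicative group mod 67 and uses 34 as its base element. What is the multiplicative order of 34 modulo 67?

66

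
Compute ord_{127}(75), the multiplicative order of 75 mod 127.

18

By Lagrange's theorem, ord_127(75) divides φ(127) = 127 − 1 = 126 = 2 · 3^2 · 7.
Divisors of 126: 1, 2, 3, 6, 7, 9, 14, 18, 21, 42, 63, 126.
Evaluate successive powers at the divisors of 126:
75^1 ≡ 75 (mod 127)
75^2 ≡ 37 (mod 127)
75^3 ≡ 108 (mod 127)
75^6 ≡ 107 (mod 127)
75^7 ≡ 24 (mod 127)
75^9 ≡ 126 (mod 127)
75^14 ≡ 68 (mod 127)
75^18 ≡ 1 (mod 127) ✓
Therefore the multiplicative order of 75 modulo 127 is 18.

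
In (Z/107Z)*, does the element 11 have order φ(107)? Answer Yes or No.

No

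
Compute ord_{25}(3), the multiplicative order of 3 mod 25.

20

By Lagrange's theorem, ord_25(3) divides φ(25) = φ(5^2) = 5·(5−1) = 20 = 2^2 · 5.
Divisors of 20: 1, 2, 4, 5, 10, 20.
Test each divisor d:
3^1 ≡ 3
3^2 ≡ 9
3^4 ≡ 6
3^5 ≡ 18
3^10 ≡ 24
3^20 ≡ 1
Hence ord(3) = 20.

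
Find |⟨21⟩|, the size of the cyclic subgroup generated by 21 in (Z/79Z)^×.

By Lagrange's theorem, ord_79(21) divides φ(79) = 79 − 1 = 78 = 2 · 3 · 13.
Divisors of 78: 1, 2, 3, 6, 13, 26, 39, 78.
Test each divisor d:
21^1 ≡ 21 (mod 79)
21^2 ≡ 46 (mod 79)
21^3 ≡ 18 (mod 79)
21^6 ≡ 8 (mod 79)
21^13 ≡ 1 (mod 79) ✓
Therefore the multiplicative order of 21 modulo 79 is 13.

13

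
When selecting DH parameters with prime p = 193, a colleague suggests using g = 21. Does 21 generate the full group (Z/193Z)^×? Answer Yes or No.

φ(193) = 193 − 1 = 192 = 2^6 · 3.
An element g generates (Z/193Z)^× iff g^(192/q) ≢ 1 (mod 193) for each prime q ∈ {2, 3}.
21^96 ≡ 1 (mod 193)  [q = 2: ≡ 1 ✗]
21^64 ≡ 108 (mod 193)  [q = 3: ≢ 1 ✓]
21^96 ≡ 1 shows ord(21) | 96, strictly less than φ(193); not a primitive root.

No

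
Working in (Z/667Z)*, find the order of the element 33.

ord(33) | φ(667) = φ(23·29) = (23−1)·(29−1) = 22·28 = 616 = 2^3 · 7 · 11.
Divisors of 616: 1, 2, 4, 7, 8, 11, 14, 22, 28, 44, 56, 77, 88, 154, 308, 616.
Check 33^d mod 667 for each divisor in increasing order:
33^1 ≡ 33 (mod 667)
33^2 ≡ 422 (mod 667)
33^4 ≡ 662 (mod 667)
33^7 ≡ 405 (mod 667)
33^8 ≡ 25 (mod 667)
33^11 ≡ 643 (mod 667)
33^14 ≡ 610 (mod 667)
33^22 ≡ 576 (mod 667)
33^28 ≡ 581 (mod 667)
33^44 ≡ 277 (mod 667)
33^56 ≡ 59 (mod 667)
33^77 ≡ 666 (mod 667)
33^88 ≡ 24 (mod 667)
33^154 ≡ 1 (mod 667) ✓
So ord_667(33) = 154.

154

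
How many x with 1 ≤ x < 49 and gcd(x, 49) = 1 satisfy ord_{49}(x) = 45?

0

φ(49) = φ(7^2) = 7·(7−1) = 42 = 2 · 3 · 7.
In a cyclic group of order 42, there are φ(d) elements of order d for each divisor d of 42, and zero for non-divisors.
45 does not divide 42, so no element of (Z/49Z)^× has order 45.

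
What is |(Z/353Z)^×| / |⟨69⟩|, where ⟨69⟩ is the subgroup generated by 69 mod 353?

1

ord(69) | φ(353) = 353 − 1 = 352 = 2^5 · 11.
Divisors of 352: 1, 2, 4, 8, 11, 16, 22, 32, 44, 88, 176, 352.
Check 69^d mod 353 for each divisor in increasing order:
69^1 ≡ 69 (mod 353)
69^2 ≡ 172 (mod 353)
69^4 ≡ 285 (mod 353)
69^8 ≡ 35 (mod 353)
69^11 ≡ 252 (mod 353)
69^16 ≡ 166 (mod 353)
69^22 ≡ 317 (mod 353)
69^32 ≡ 22 (mod 353)
69^44 ≡ 237 (mod 353)
69^88 ≡ 42 (mod 353)
69^176 ≡ 352 (mod 353)
69^352 ≡ 1 (mod 353) ✓
Thus |⟨69⟩| = ord(69) = 352.
[(Z/353Z)^× : ⟨69⟩] = 352/352 = 1.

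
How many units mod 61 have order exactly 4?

φ(61) = 61 − 1 = 60 = 2^2 · 3 · 5.
(Z/61Z)^× is cyclic (|G| = 60); a cyclic group of order m has exactly φ(d) elements of each order d | m, and none otherwise.
4 = 2^2 divides 60, and φ(4) = 2.

2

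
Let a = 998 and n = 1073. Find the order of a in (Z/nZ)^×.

4

Since 998 ∈ (Z/1073Z)^×, its order divides φ(1073) = φ(29·37) = (29−1)·(37−1) = 28·36 = 1008 = 2^4 · 3^2 · 7.
Divisors of 1008: 1, 2, 3, 4, 6, 7, 8, 9, 12, 14, 16, 18, 21, 24, 28, 36, 42, 48, 56, 63, 72, 84, 112, 126, 144, 168, 252, 336, 504, 1008.
Compute 998^d (mod 1073) for the divisors d until we hit 1:
998^1 ≡ 998 (mod 1073)
998^2 ≡ 260 (mod 1073)
998^3 ≡ 887 (mod 1073)
998^4 ≡ 1 (mod 1073) ✓
The smallest such exponent is 4, so the order of 998 is 4.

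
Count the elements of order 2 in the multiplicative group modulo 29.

φ(29) = 29 − 1 = 28 = 2^2 · 7.
In a cyclic group of order 28, there are φ(d) elements of order d for each divisor d of 28, and zero for non-divisors.
2 | 28, and φ(2) = 2 − 1 = 1.

1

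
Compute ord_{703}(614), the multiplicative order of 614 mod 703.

36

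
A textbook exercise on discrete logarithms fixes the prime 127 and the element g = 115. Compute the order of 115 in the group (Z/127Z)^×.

63

The order of 115 must divide φ(127) = 127 − 1 = 126 = 2 · 3^2 · 7.
Divisors of 126: 1, 2, 3, 6, 7, 9, 14, 18, 21, 42, 63, 126.
Evaluate successive powers at the divisors of 126:
115^1 ≡ 115 (mod 127)
115^2 ≡ 17 (mod 127)
115^3 ≡ 50 (mod 127)
115^6 ≡ 87 (mod 127)
115^7 ≡ 99 (mod 127)
115^9 ≡ 32 (mod 127)
115^14 ≡ 22 (mod 127)
115^18 ≡ 8 (mod 127)
115^21 ≡ 19 (mod 127)
115^42 ≡ 107 (mod 127)
115^63 ≡ 1 (mod 127) ✓
So ord_127(115) = 63.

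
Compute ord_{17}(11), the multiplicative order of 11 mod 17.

16

By Lagrange's theorem, ord_17(11) divides φ(17) = 17 − 1 = 16 = 2^4.
Divisors of 16: 1, 2, 4, 8, 16.
Check 11^d mod 17 for each divisor in increasing order:
11^1 ≡ 11
11^2 ≡ 2
11^4 ≡ 4
11^8 ≡ 16
11^16 ≡ 1
The smallest such exponent is 16, so the order of 11 is 16.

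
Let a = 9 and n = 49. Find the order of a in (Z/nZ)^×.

21

The order of 9 must divide φ(49) = φ(7^2) = 7·(7−1) = 42 = 2 · 3 · 7.
Divisors of 42: 1, 2, 3, 6, 7, 14, 21, 42.
Evaluate successive powers at the divisors of 42:
9^1 ≡ 9
9^2 ≡ 32
9^3 ≡ 43
9^6 ≡ 36
9^7 ≡ 30
9^14 ≡ 18
9^21 ≡ 1
The smallest such exponent is 21, so the order of 9 is 21.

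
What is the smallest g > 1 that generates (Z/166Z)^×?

φ(166) = φ(2)·φ(83) = 1·82 = 82 = 2 · 41.
Test candidates g = 2, 3, … against the prime factors q ∈ {2, 41} of φ(166): g is a generator iff g^(82/q) ≢ 1 for every such q.
g = 2: gcd(2, 166) = 2 > 1, not a unit — skip.
g = 3: 3^41 ≡ 1 — hits 1, so not a primitive root.
g = 4: gcd(4, 166) = 2 > 1, not a unit — skip.
g = 5: 5^41 ≡ 165; 5^2 ≡ 25 — none is 1, so 5 is a primitive root.
So 5 is the smallest generator of (Z/166Z)^×.

5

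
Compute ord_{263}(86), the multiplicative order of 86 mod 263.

The order of 86 must divide φ(263) = 263 − 1 = 262 = 2 · 131.
Divisors of 262: 1, 2, 131, 262.
Check 86^d mod 263 for each divisor in increasing order:
86^1 ≡ 86 (mod 263)
86^2 ≡ 32 (mod 263)
86^131 ≡ 1 (mod 263) ✓
So ord_263(86) = 131.

131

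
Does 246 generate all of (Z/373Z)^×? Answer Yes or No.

Yes

φ(373) = 373 − 1 = 372 = 2^2 · 3 · 31.
An element g generates (Z/373Z)^× iff g^(372/q) ≢ 1 (mod 373) for each prime q ∈ {2, 3, 31}.
246^186 ≡ 372 (mod 373)  [q = 2: ≢ 1 ✓]
246^124 ≡ 88 (mod 373)  [q = 3: ≢ 1 ✓]
246^12 ≡ 346 (mod 373)  [q = 31: ≢ 1 ✓]
All checks pass, so 246 has order 372 and is a primitive root modulo 373.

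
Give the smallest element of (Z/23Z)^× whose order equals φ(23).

5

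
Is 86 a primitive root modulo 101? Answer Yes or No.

Yes

φ(101) = 101 − 1 = 100 = 2^2 · 5^2.
An element g generates (Z/101Z)^× iff g^(100/q) ≢ 1 (mod 101) for each prime q ∈ {2, 5}.
86^50 ≡ 100 (mod 101)  [q = 2: ≢ 1 ✓]
86^20 ≡ 87 (mod 101)  [q = 5: ≢ 1 ✓]
None equal 1, so ord_101(86) = 100: 86 is a primitive root.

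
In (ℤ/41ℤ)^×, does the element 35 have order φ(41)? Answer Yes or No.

φ(41) = 41 − 1 = 40 = 2^3 · 5.
An element g generates (Z/41Z)^× iff g^(40/q) ≢ 1 (mod 41) for each prime q ∈ {2, 5}.
35^20 ≡ 40 (mod 41)  [q = 2: ≢ 1 ✓]
35^8 ≡ 10 (mod 41)  [q = 5: ≢ 1 ✓]
None equal 1, so ord_41(35) = 40: 35 is a primitive root.

Yes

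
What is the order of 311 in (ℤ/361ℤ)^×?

By Lagrange's theorem, ord_361(311) divides φ(361) = φ(19^2) = 19·(19−1) = 342 = 2 · 3^2 · 19.
Divisors of 342: 1, 2, 3, 6, 9, 18, 19, 38, 57, 114, 171, 342.
Test each divisor d:
311^1 ≡ 311
311^2 ≡ 334
311^3 ≡ 267
311^6 ≡ 172
311^9 ≡ 77
311^18 ≡ 153
311^19 ≡ 292
311^38 ≡ 68
311^57 ≡ 1
Therefore the multiplicative order of 311 modulo 361 is 57.

57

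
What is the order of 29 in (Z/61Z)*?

ord(29) | φ(61) = 61 − 1 = 60 = 2^2 · 3 · 5.
Divisors of 60: 1, 2, 3, 4, 5, 6, 10, 12, 15, 20, 30, 60.
Check 29^d mod 61 for each divisor in increasing order:
29^1 ≡ 29 (mod 61)
29^2 ≡ 48 (mod 61)
29^3 ≡ 50 (mod 61)
29^4 ≡ 47 (mod 61)
29^5 ≡ 21 (mod 61)
29^6 ≡ 60 (mod 61)
29^10 ≡ 14 (mod 61)
29^12 ≡ 1 (mod 61) ✓
The smallest such exponent is 12, so the order of 29 is 12.

12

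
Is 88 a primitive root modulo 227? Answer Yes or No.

φ(227) = 227 − 1 = 226 = 2 · 113.
It suffices to check that the order of 88 is not a proper divisor of 226: compute 88^(226/q) for q ∈ {2, 113}.
88^113 ≡ 226 (mod 227)  [q = 2: ≢ 1 ✓]
88^2 ≡ 26 (mod 227)  [q = 113: ≢ 1 ✓]
None equal 1, so ord_227(88) = 226: 88 is a primitive root.

Yes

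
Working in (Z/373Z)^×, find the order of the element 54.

372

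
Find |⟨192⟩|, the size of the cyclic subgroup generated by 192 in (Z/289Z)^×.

Since 192 ∈ (Z/289Z)^×, its order divides φ(289) = φ(17^2) = 17·(17−1) = 272 = 2^4 · 17.
Divisors of 272: 1, 2, 4, 8, 16, 17, 34, 68, 136, 272.
Check 192^d mod 289 for each divisor in increasing order:
192^1 ≡ 192 (mod 289)
192^2 ≡ 161 (mod 289)
192^4 ≡ 200 (mod 289)
192^8 ≡ 118 (mod 289)
192^16 ≡ 52 (mod 289)
192^17 ≡ 158 (mod 289)
192^34 ≡ 110 (mod 289)
192^68 ≡ 251 (mod 289)
192^136 ≡ 288 (mod 289)
192^272 ≡ 1 (mod 289) ✓
Therefore the multiplicative order of 192 modulo 289 is 272.

272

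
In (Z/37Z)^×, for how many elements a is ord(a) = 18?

6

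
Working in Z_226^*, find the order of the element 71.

16

Since 71 ∈ (Z/226Z)^×, its order divides φ(226) = φ(2)·φ(113) = 1·112 = 112 = 2^4 · 7.
Divisors of 112: 1, 2, 4, 7, 8, 14, 16, 28, 56, 112.
Compute 71^d (mod 226) for the divisors d until we hit 1:
71^1 ≡ 71
71^2 ≡ 69
71^4 ≡ 15
71^7 ≡ 35
71^8 ≡ 225
71^14 ≡ 95
71^16 ≡ 1
The smallest such exponent is 16, so the order of 71 is 16.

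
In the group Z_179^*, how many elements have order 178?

88

φ(179) = 179 − 1 = 178 = 2 · 89.
Since (Z/179Z)^× is cyclic of order 178, the number of elements of order d is φ(d) when d | 178 and 0 otherwise.
178 = 2 · 89 divides 178, and φ(178) = 88.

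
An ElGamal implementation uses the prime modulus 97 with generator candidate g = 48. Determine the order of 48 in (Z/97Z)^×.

The order of 48 must divide φ(97) = 97 − 1 = 96 = 2^5 · 3.
Divisors of 96: 1, 2, 3, 4, 6, 8, 12, 16, 24, 32, 48, 96.
Test each divisor d:
48^1 ≡ 48 (mod 97)
48^2 ≡ 73 (mod 97)
48^3 ≡ 12 (mod 97)
48^4 ≡ 91 (mod 97)
48^6 ≡ 47 (mod 97)
48^8 ≡ 36 (mod 97)
48^12 ≡ 75 (mod 97)
48^16 ≡ 35 (mod 97)
48^24 ≡ 96 (mod 97)
48^32 ≡ 61 (mod 97)
48^48 ≡ 1 (mod 97) ✓
Therefore the multiplicative order of 48 modulo 97 is 48.

48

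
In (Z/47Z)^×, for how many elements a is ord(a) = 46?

22

φ(47) = 47 − 1 = 46 = 2 · 23.
(Z/47Z)^× is cyclic (|G| = 46); a cyclic group of order m has exactly φ(d) elements of each order d | m, and none otherwise.
46 = 2 · 23 divides 46, and φ(46) = 22.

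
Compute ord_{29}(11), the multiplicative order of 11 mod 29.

28

Since 11 ∈ (Z/29Z)^×, its order divides φ(29) = 29 − 1 = 28 = 2^2 · 7.
Divisors of 28: 1, 2, 4, 7, 14, 28.
Evaluate successive powers at the divisors of 28:
11^1 ≡ 11 (mod 29)
11^2 ≡ 5 (mod 29)
11^4 ≡ 25 (mod 29)
11^7 ≡ 12 (mod 29)
11^14 ≡ 28 (mod 29)
11^28 ≡ 1 (mod 29) ✓
Therefore the multiplicative order of 11 modulo 29 is 28.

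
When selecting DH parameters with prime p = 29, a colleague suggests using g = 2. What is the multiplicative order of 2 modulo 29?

28

By Lagrange's theorem, ord_29(2) divides φ(29) = 29 − 1 = 28 = 2^2 · 7.
Divisors of 28: 1, 2, 4, 7, 14, 28.
Check 2^d mod 29 for each divisor in increasing order:
2^1 ≡ 2 (mod 29)
2^2 ≡ 4 (mod 29)
2^4 ≡ 16 (mod 29)
2^7 ≡ 12 (mod 29)
2^14 ≡ 28 (mod 29)
2^28 ≡ 1 (mod 29) ✓
Hence ord(2) = 28.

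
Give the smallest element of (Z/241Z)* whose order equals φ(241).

7

φ(241) = 241 − 1 = 240 = 2^4 · 3 · 5.
Test candidates g = 2, 3, … against the prime factors q ∈ {2, 3, 5} of φ(241): g is a generator iff g^(240/q) ≢ 1 for every such q.
g = 2: 2^120 ≡ 1 — hits 1, so not a primitive root.
g = 3: 3^120 ≡ 1 — hits 1, so not a primitive root.
g = 4: 4^120 ≡ 1 — hits 1, so not a primitive root.
g = 5: 5^120 ≡ 1 — hits 1, so not a primitive root.
g = 6: 6^120 ≡ 1 — hits 1, so not a primitive root.
g = 7: 7^120 ≡ 240; 7^80 ≡ 15; 7^48 ≡ 91 — none is 1, so 7 is a primitive root.
Hence the least primitive root of 241 is 7.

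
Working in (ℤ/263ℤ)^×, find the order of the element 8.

Since 8 ∈ (Z/263Z)^×, its order divides φ(263) = 263 − 1 = 262 = 2 · 131.
Divisors of 262: 1, 2, 131, 262.
Evaluate successive powers at the divisors of 262:
8^1 ≡ 8 (mod 263)
8^2 ≡ 64 (mod 263)
8^131 ≡ 1 (mod 263) ✓
So ord_263(8) = 131.

131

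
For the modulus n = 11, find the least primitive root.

2

φ(11) = 11 − 1 = 10 = 2 · 5.
Test candidates g = 2, 3, … against the prime factors q ∈ {2, 5} of φ(11): g is a generator iff g^(10/q) ≢ 1 for every such q.
g = 2: 2^5 ≡ 10; 2^2 ≡ 4 — none is 1, so 2 is a primitive root.
The smallest primitive root modulo 11 is 2.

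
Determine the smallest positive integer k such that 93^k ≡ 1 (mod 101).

ord(93) | φ(101) = 101 − 1 = 100 = 2^2 · 5^2.
Divisors of 100: 1, 2, 4, 5, 10, 20, 25, 50, 100.
Test each divisor d:
93^1 ≡ 93 (mod 101)
93^2 ≡ 64 (mod 101)
93^4 ≡ 56 (mod 101)
93^5 ≡ 57 (mod 101)
93^10 ≡ 17 (mod 101)
93^20 ≡ 87 (mod 101)
93^25 ≡ 10 (mod 101)
93^50 ≡ 100 (mod 101)
93^100 ≡ 1 (mod 101) ✓
Hence ord(93) = 100.

100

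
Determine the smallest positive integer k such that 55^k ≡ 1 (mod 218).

36

By Lagrange's theorem, ord_218(55) divides φ(218) = φ(2)·φ(109) = 1·108 = 108 = 2^2 · 3^3.
Divisors of 108: 1, 2, 3, 4, 6, 9, 12, 18, 27, 36, 54, 108.
Test each divisor d:
55^1 ≡ 55
55^2 ≡ 191
55^3 ≡ 41
55^4 ≡ 75
55^6 ≡ 155
55^9 ≡ 33
55^12 ≡ 45
55^18 ≡ 217
55^27 ≡ 185
55^36 ≡ 1
Hence ord(55) = 36.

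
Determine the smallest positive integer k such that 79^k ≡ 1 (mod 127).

63

By Lagrange's theorem, ord_127(79) divides φ(127) = 127 − 1 = 126 = 2 · 3^2 · 7.
Divisors of 126: 1, 2, 3, 6, 7, 9, 14, 18, 21, 42, 63, 126.
Evaluate successive powers at the divisors of 126:
79^1 ≡ 79 (mod 127)
79^2 ≡ 18 (mod 127)
79^3 ≡ 25 (mod 127)
79^6 ≡ 117 (mod 127)
79^7 ≡ 99 (mod 127)
79^9 ≡ 4 (mod 127)
79^14 ≡ 22 (mod 127)
79^18 ≡ 16 (mod 127)
79^21 ≡ 19 (mod 127)
79^42 ≡ 107 (mod 127)
79^63 ≡ 1 (mod 127) ✓
So ord_127(79) = 63.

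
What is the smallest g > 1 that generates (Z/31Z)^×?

3

φ(31) = 31 − 1 = 30 = 2 · 3 · 5.
Test candidates g = 2, 3, … against the prime factors q ∈ {2, 3, 5} of φ(31): g is a generator iff g^(30/q) ≢ 1 for every such q.
g = 2: 2^15 ≡ 1 — hits 1, so not a primitive root.
g = 3: 3^15 ≡ 30; 3^10 ≡ 25; 3^6 ≡ 16 — none is 1, so 3 is a primitive root.
So 3 is the smallest generator of (Z/31Z)^×.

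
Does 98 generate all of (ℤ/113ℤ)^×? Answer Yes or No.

No

φ(113) = 113 − 1 = 112 = 2^4 · 7.
It suffices to check that the order of 98 is not a proper divisor of 112: compute 98^(112/q) for q ∈ {2, 7}.
98^56 ≡ 1 (mod 113)  [q = 2: ≡ 1 ✗]
98^16 ≡ 1 (mod 113)  [q = 7: ≡ 1 ✗]
Since 98^56 ≡ 1, the order of 98 divides 56 < 112, so 98 is not a primitive root.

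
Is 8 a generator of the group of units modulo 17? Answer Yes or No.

No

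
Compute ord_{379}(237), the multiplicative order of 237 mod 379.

126

ord(237) | φ(379) = 379 − 1 = 378 = 2 · 3^3 · 7.
Divisors of 378: 1, 2, 3, 6, 7, 9, 14, 18, 21, 27, 42, 54, 63, 126, 189, 378.
Check 237^d mod 379 for each divisor in increasing order:
237^1 ≡ 237
237^2 ≡ 77
237^3 ≡ 57
237^6 ≡ 217
237^7 ≡ 264
237^9 ≡ 241
237^14 ≡ 339
237^18 ≡ 94
237^21 ≡ 52
237^27 ≡ 293
237^42 ≡ 51
237^54 ≡ 195
237^63 ≡ 378
237^126 ≡ 1
The smallest such exponent is 126, so the order of 237 is 126.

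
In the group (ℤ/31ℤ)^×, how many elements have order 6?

2

φ(31) = 31 − 1 = 30 = 2 · 3 · 5.
(Z/31Z)^× is cyclic (|G| = 30); a cyclic group of order m has exactly φ(d) elements of each order d | m, and none otherwise.
6 = 2 · 3 divides 30, and φ(6) = 2.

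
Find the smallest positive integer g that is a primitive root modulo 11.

φ(11) = 11 − 1 = 10 = 2 · 5.
g is a primitive root iff g^(10/q) ≢ 1 (mod 11) for each prime q ∈ {2, 5}.
g = 2: 2^5 ≡ 10; 2^2 ≡ 4 — none is 1, so 2 is a primitive root.
So 2 is the smallest generator of (Z/11Z)^×.

2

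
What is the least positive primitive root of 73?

5

φ(73) = 73 − 1 = 72 = 2^3 · 3^2.
Test candidates g = 2, 3, … against the prime factors q ∈ {2, 3} of φ(73): g is a generator iff g^(72/q) ≢ 1 for every such q.
g = 2: 2^36 ≡ 1 — hits 1, so not a primitive root.
g = 3: 3^36 ≡ 1 — hits 1, so not a primitive root.
g = 4: 4^36 ≡ 1 — hits 1, so not a primitive root.
g = 5: 5^36 ≡ 72; 5^24 ≡ 8 — none is 1, so 5 is a primitive root.
So 5 is the smallest generator of (Z/73Z)^×.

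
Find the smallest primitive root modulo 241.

φ(241) = 241 − 1 = 240 = 2^4 · 3 · 5.
Test candidates g = 2, 3, … against the prime factors q ∈ {2, 3, 5} of φ(241): g is a generator iff g^(240/q) ≢ 1 for every such q.
g = 2: 2^120 ≡ 1 — hits 1, so not a primitive root.
g = 3: 3^120 ≡ 1 — hits 1, so not a primitive root.
g = 4: 4^120 ≡ 1 — hits 1, so not a primitive root.
g = 5: 5^120 ≡ 1 — hits 1, so not a primitive root.
g = 6: 6^120 ≡ 1 — hits 1, so not a primitive root.
g = 7: 7^120 ≡ 240; 7^80 ≡ 15; 7^48 ≡ 91 — none is 1, so 7 is a primitive root.
So 7 is the smallest generator of (Z/241Z)^×.

7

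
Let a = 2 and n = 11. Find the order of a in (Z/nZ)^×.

10

By Lagrange's theorem, ord_11(2) divides φ(11) = 11 − 1 = 10 = 2 · 5.
Divisors of 10: 1, 2, 5, 10.
Test each divisor d:
2^1 ≡ 2
2^2 ≡ 4
2^5 ≡ 10
2^10 ≡ 1
So ord_11(2) = 10.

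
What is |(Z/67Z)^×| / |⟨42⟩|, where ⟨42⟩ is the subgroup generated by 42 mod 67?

ord(42) | φ(67) = 67 − 1 = 66 = 2 · 3 · 11.
Divisors of 66: 1, 2, 3, 6, 11, 22, 33, 66.
Test each divisor d:
42^1 ≡ 42 (mod 67)
42^2 ≡ 22 (mod 67)
42^3 ≡ 53 (mod 67)
42^6 ≡ 62 (mod 67)
42^11 ≡ 66 (mod 67)
42^22 ≡ 1 (mod 67) ✓
The order of 42 is 22, so the subgroup it generates has 22 elements.
The index is φ(67) / ord(42) = 66 / 22 = 3.

3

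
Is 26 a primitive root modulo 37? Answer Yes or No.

No

φ(37) = 37 − 1 = 36 = 2^2 · 3^2.
It suffices to check that the order of 26 is not a proper divisor of 36: compute 26^(36/q) for q ∈ {2, 3}.
26^18 ≡ 1 (mod 37)  [q = 2: ≡ 1 ✗]
26^12 ≡ 1 (mod 37)  [q = 3: ≡ 1 ✗]
26^18 ≡ 1 shows ord(26) | 18, strictly less than φ(37); not a primitive root.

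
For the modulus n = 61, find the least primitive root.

2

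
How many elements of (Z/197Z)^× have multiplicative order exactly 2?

1

φ(197) = 197 − 1 = 196 = 2^2 · 7^2.
In a cyclic group of order 196, there are φ(d) elements of order d for each divisor d of 196, and zero for non-divisors.
2 | 196, and φ(2) = 2 − 1 = 1.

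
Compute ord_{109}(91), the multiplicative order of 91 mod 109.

ord(91) | φ(109) = 109 − 1 = 108 = 2^2 · 3^3.
Divisors of 108: 1, 2, 3, 4, 6, 9, 12, 18, 27, 36, 54, 108.
Evaluate successive powers at the divisors of 108:
91^1 ≡ 91 (mod 109)
91^2 ≡ 106 (mod 109)
91^3 ≡ 54 (mod 109)
91^4 ≡ 9 (mod 109)
91^6 ≡ 82 (mod 109)
91^9 ≡ 68 (mod 109)
91^12 ≡ 75 (mod 109)
91^18 ≡ 46 (mod 109)
91^27 ≡ 76 (mod 109)
91^36 ≡ 45 (mod 109)
91^54 ≡ 108 (mod 109)
91^108 ≡ 1 (mod 109) ✓
The smallest such exponent is 108, so the order of 91 is 108.

108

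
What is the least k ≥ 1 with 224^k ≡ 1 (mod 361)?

342

ord(224) | φ(361) = φ(19^2) = 19·(19−1) = 342 = 2 · 3^2 · 19.
Divisors of 342: 1, 2, 3, 6, 9, 18, 19, 38, 57, 114, 171, 342.
Compute 224^d (mod 361) for the divisors d until we hit 1:
224^1 ≡ 224
224^2 ≡ 358
224^3 ≡ 50
224^6 ≡ 334
224^9 ≡ 94
224^18 ≡ 172
224^19 ≡ 262
224^38 ≡ 54
224^57 ≡ 69
224^114 ≡ 68
224^171 ≡ 360
224^342 ≡ 1
So ord_361(224) = 342.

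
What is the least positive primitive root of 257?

3

φ(257) = 257 − 1 = 256 = 2^8.
Test candidates g = 2, 3, … against the prime factors q ∈ {2} of φ(257): g is a generator iff g^(256/q) ≢ 1 for every such q.
g = 2: 2^128 ≡ 1 — hits 1, so not a primitive root.
g = 3: 3^128 ≡ 256 — none is 1, so 3 is a primitive root.
Hence the least primitive root of 257 is 3.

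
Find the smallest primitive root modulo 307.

5

φ(307) = 307 − 1 = 306 = 2 · 3^2 · 17.
g is a primitive root iff g^(306/q) ≢ 1 (mod 307) for each prime q ∈ {2, 3, 17}.
g = 2: 2^153 ≡ 306; 2^102 ≡ 1 — hits 1, so not a primitive root.
g = 3: 3^153 ≡ 306; 3^102 ≡ 1 — hits 1, so not a primitive root.
g = 4: 4^153 ≡ 1 — hits 1, so not a primitive root.
g = 5: 5^153 ≡ 306; 5^102 ≡ 289; 5^18 ≡ 81 — none is 1, so 5 is a primitive root.
The smallest primitive root modulo 307 is 5.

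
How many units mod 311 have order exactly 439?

φ(311) = 311 − 1 = 310 = 2 · 5 · 31.
Since (Z/311Z)^× is cyclic of order 310, the number of elements of order d is φ(d) when d | 310 and 0 otherwise.
Here 310 is not a multiple of 439, so there are no elements of order 439.

0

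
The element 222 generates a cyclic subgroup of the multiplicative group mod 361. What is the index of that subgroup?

1

By Lagrange's theorem, ord_361(222) divides φ(361) = φ(19^2) = 19·(19−1) = 342 = 2 · 3^2 · 19.
Divisors of 342: 1, 2, 3, 6, 9, 18, 19, 38, 57, 114, 171, 342.
Test each divisor d:
222^1 ≡ 222 (mod 361)
222^2 ≡ 188 (mod 361)
222^3 ≡ 221 (mod 361)
222^6 ≡ 106 (mod 361)
222^9 ≡ 322 (mod 361)
222^18 ≡ 77 (mod 361)
222^19 ≡ 127 (mod 361)
222^38 ≡ 245 (mod 361)
222^57 ≡ 69 (mod 361)
222^114 ≡ 68 (mod 361)
222^171 ≡ 360 (mod 361)
222^342 ≡ 1 (mod 361) ✓
The order of 222 is 342, so the subgroup it generates has 342 elements.
The index is φ(361) / ord(222) = 342 / 342 = 1.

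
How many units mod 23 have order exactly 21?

φ(23) = 23 − 1 = 22 = 2 · 11.
In a cyclic group of order 22, there are φ(d) elements of order d for each divisor d of 22, and zero for non-divisors.
Here 22 is not a multiple of 21, so there are no elements of order 21.

0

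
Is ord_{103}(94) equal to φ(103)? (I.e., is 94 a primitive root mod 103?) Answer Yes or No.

No

φ(103) = 103 − 1 = 102 = 2 · 3 · 17.
It suffices to check that the order of 94 is not a proper divisor of 102: compute 94^(102/q) for q ∈ {2, 3, 17}.
94^51 ≡ 102 (mod 103)  [q = 2: ≢ 1 ✓]
94^34 ≡ 1 (mod 103)  [q = 3: ≡ 1 ✗]
94^6 ≡ 64 (mod 103)  [q = 17: ≢ 1 ✓]
Since 94^34 ≡ 1, the order of 94 divides 34 < 102, so 94 is not a primitive root.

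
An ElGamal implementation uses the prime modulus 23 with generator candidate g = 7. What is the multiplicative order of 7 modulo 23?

22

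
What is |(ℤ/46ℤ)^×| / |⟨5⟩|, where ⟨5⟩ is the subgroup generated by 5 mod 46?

1

ord(5) | φ(46) = φ(2)·φ(23) = 1·22 = 22 = 2 · 11.
Divisors of 22: 1, 2, 11, 22.
Evaluate successive powers at the divisors of 22:
5^1 ≡ 5
5^2 ≡ 25
5^11 ≡ 45
5^22 ≡ 1
So ord_46(5) = 22, hence |⟨5⟩| = 22.
The index is φ(46) / ord(5) = 22 / 22 = 1.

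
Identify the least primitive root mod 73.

φ(73) = 73 − 1 = 72 = 2^3 · 3^2.
Test candidates g = 2, 3, … against the prime factors q ∈ {2, 3} of φ(73): g is a generator iff g^(72/q) ≢ 1 for every such q.
g = 2: 2^36 ≡ 1 — hits 1, so not a primitive root.
g = 3: 3^36 ≡ 1 — hits 1, so not a primitive root.
g = 4: 4^36 ≡ 1 — hits 1, so not a primitive root.
g = 5: 5^36 ≡ 72; 5^24 ≡ 8 — none is 1, so 5 is a primitive root.
So 5 is the smallest generator of (Z/73Z)^×.

5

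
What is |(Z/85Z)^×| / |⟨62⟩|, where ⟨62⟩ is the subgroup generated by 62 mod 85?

4

ord(62) | φ(85) = φ(5·17) = (5−1)·(17−1) = 4·16 = 64 = 2^6.
Divisors of 64: 1, 2, 4, 8, 16, 32, 64.
Evaluate successive powers at the divisors of 64:
62^1 ≡ 62 (mod 85)
62^2 ≡ 19 (mod 85)
62^4 ≡ 21 (mod 85)
62^8 ≡ 16 (mod 85)
62^16 ≡ 1 (mod 85) ✓
Thus |⟨62⟩| = ord(62) = 16.
Index = |(Z/85Z)^×| / |⟨62⟩| = 64 / 16 = 4.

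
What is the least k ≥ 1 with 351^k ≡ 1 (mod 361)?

171

ord(351) | φ(361) = φ(19^2) = 19·(19−1) = 342 = 2 · 3^2 · 19.
Divisors of 342: 1, 2, 3, 6, 9, 18, 19, 38, 57, 114, 171, 342.
Compute 351^d (mod 361) for the divisors d until we hit 1:
351^1 ≡ 351 (mod 361)
351^2 ≡ 100 (mod 361)
351^3 ≡ 83 (mod 361)
351^6 ≡ 30 (mod 361)
351^9 ≡ 324 (mod 361)
351^18 ≡ 286 (mod 361)
351^19 ≡ 28 (mod 361)
351^38 ≡ 62 (mod 361)
351^57 ≡ 292 (mod 361)
351^114 ≡ 68 (mod 361)
351^171 ≡ 1 (mod 361) ✓
The smallest such exponent is 171, so the order of 351 is 171.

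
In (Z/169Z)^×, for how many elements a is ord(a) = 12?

4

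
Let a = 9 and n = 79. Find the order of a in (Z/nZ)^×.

39

Since 9 ∈ (Z/79Z)^×, its order divides φ(79) = 79 − 1 = 78 = 2 · 3 · 13.
Divisors of 78: 1, 2, 3, 6, 13, 26, 39, 78.
Compute 9^d (mod 79) for the divisors d until we hit 1:
9^1 ≡ 9
9^2 ≡ 2
9^3 ≡ 18
9^6 ≡ 8
9^13 ≡ 23
9^26 ≡ 55
9^39 ≡ 1
Therefore the multiplicative order of 9 modulo 79 is 39.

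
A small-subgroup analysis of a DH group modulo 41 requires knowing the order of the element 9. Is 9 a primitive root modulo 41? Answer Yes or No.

φ(41) = 41 − 1 = 40 = 2^3 · 5.
It suffices to check that the order of 9 is not a proper divisor of 40: compute 9^(40/q) for q ∈ {2, 5}.
9^20 ≡ 1 (mod 41)  [q = 2: ≡ 1 ✗]
9^8 ≡ 1 (mod 41)  [q = 5: ≡ 1 ✗]
The check at q = 2 fails, so 9 generates a proper subgroup.

No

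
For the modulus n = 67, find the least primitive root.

φ(67) = 67 − 1 = 66 = 2 · 3 · 11.
g is a primitive root iff g^(66/q) ≢ 1 (mod 67) for each prime q ∈ {2, 3, 11}.
g = 2: 2^33 ≡ 66; 2^22 ≡ 37; 2^6 ≡ 64 — none is 1, so 2 is a primitive root.
So 2 is the smallest generator of (Z/67Z)^×.

2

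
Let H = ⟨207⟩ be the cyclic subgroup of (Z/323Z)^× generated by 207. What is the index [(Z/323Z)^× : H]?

Since 207 ∈ (Z/323Z)^×, its order divides φ(323) = φ(17·19) = (17−1)·(19−1) = 16·18 = 288 = 2^5 · 3^2.
Divisors of 288: 1, 2, 3, 4, 6, 8, 9, 12, 16, 18, 24, 32, 36, 48, 72, 96, 144, 288.
Check 207^d mod 323 for each divisor in increasing order:
207^1 ≡ 207 (mod 323)
207^2 ≡ 213 (mod 323)
207^3 ≡ 163 (mod 323)
207^4 ≡ 149 (mod 323)
207^6 ≡ 83 (mod 323)
207^8 ≡ 237 (mod 323)
207^9 ≡ 286 (mod 323)
207^12 ≡ 106 (mod 323)
207^16 ≡ 290 (mod 323)
207^18 ≡ 77 (mod 323)
207^24 ≡ 254 (mod 323)
207^32 ≡ 120 (mod 323)
207^36 ≡ 115 (mod 323)
207^48 ≡ 239 (mod 323)
207^72 ≡ 305 (mod 323)
207^96 ≡ 273 (mod 323)
207^144 ≡ 1 (mod 323) ✓
Thus |⟨207⟩| = ord(207) = 144.
Index = |(Z/323Z)^×| / |⟨207⟩| = 288 / 144 = 2.

2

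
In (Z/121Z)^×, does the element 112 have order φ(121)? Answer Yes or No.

No

φ(121) = φ(11^2) = 11·(11−1) = 110 = 2 · 5 · 11.
It suffices to check that the order of 112 is not a proper divisor of 110: compute 112^(110/q) for q ∈ {2, 5, 11}.
112^55 ≡ 120 (mod 121)  [q = 2: ≢ 1 ✓]
112^22 ≡ 81 (mod 121)  [q = 5: ≢ 1 ✓]
112^10 ≡ 1 (mod 121)  [q = 11: ≡ 1 ✗]
The check at q = 11 fails, so 112 generates a proper subgroup.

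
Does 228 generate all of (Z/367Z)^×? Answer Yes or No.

No

φ(367) = 367 − 1 = 366 = 2 · 3 · 61.
Test 228^(366/q) mod 367 for each prime factor q of 366:
228^183 ≡ 1 (mod 367)  [q = 2: ≡ 1 ✗]
228^122 ≡ 283 (mod 367)  [q = 3: ≢ 1 ✓]
228^6 ≡ 229 (mod 367)  [q = 61: ≢ 1 ✓]
228^183 ≡ 1 shows ord(228) | 183, strictly less than φ(367); not a primitive root.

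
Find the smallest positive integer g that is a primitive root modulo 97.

φ(97) = 97 − 1 = 96 = 2^5 · 3.
g is a primitive root iff g^(96/q) ≢ 1 (mod 97) for each prime q ∈ {2, 3}.
g = 2: 2^48 ≡ 1 — hits 1, so not a primitive root.
g = 3: 3^48 ≡ 1 — hits 1, so not a primitive root.
g = 4: 4^48 ≡ 1 — hits 1, so not a primitive root.
g = 5: 5^48 ≡ 96; 5^32 ≡ 35 — none is 1, so 5 is a primitive root.
The smallest primitive root modulo 97 is 5.

5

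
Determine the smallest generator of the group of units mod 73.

5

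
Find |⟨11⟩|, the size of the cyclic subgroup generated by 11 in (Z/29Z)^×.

Since 11 ∈ (Z/29Z)^×, its order divides φ(29) = 29 − 1 = 28 = 2^2 · 7.
Divisors of 28: 1, 2, 4, 7, 14, 28.
Test each divisor d:
11^1 ≡ 11 (mod 29)
11^2 ≡ 5 (mod 29)
11^4 ≡ 25 (mod 29)
11^7 ≡ 12 (mod 29)
11^14 ≡ 28 (mod 29)
11^28 ≡ 1 (mod 29) ✓
The smallest such exponent is 28, so the order of 11 is 28.

28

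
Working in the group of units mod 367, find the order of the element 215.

The order of 215 must divide φ(367) = 367 − 1 = 366 = 2 · 3 · 61.
Divisors of 366: 1, 2, 3, 6, 61, 122, 183, 366.
Test each divisor d:
215^1 ≡ 215
215^2 ≡ 350
215^3 ≡ 15
215^6 ≡ 225
215^61 ≡ 283
215^122 ≡ 83
215^183 ≡ 1
Therefore the multiplicative order of 215 modulo 367 is 183.

183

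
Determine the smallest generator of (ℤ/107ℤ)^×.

2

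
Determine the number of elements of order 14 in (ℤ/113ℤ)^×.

6

φ(113) = 113 − 1 = 112 = 2^4 · 7.
Since (Z/113Z)^× is cyclic of order 112, the number of elements of order d is φ(d) when d | 112 and 0 otherwise.
14 = 2 · 7 divides 112, and φ(14) = 6.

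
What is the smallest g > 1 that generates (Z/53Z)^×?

2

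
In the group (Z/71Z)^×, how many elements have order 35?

24

φ(71) = 71 − 1 = 70 = 2 · 5 · 7.
In a cyclic group of order 70, there are φ(d) elements of order d for each divisor d of 70, and zero for non-divisors.
35 = 5 · 7 divides 70, and φ(35) = 24.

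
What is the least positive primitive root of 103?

5

φ(103) = 103 − 1 = 102 = 2 · 3 · 17.
g is a primitive root iff g^(102/q) ≢ 1 (mod 103) for each prime q ∈ {2, 3, 17}.
g = 2: 2^51 ≡ 1 — hits 1, so not a primitive root.
g = 3: 3^51 ≡ 102; 3^34 ≡ 1 — hits 1, so not a primitive root.
g = 4: 4^51 ≡ 1 — hits 1, so not a primitive root.
g = 5: 5^51 ≡ 102; 5^34 ≡ 56; 5^6 ≡ 72 — none is 1, so 5 is a primitive root.
Hence the least primitive root of 103 is 5.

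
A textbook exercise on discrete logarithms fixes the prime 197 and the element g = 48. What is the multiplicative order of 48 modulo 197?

196

The order of 48 must divide φ(197) = 197 − 1 = 196 = 2^2 · 7^2.
Divisors of 196: 1, 2, 4, 7, 14, 28, 49, 98, 196.
Test each divisor d:
48^1 ≡ 48
48^2 ≡ 137
48^4 ≡ 54
48^7 ≡ 110
48^14 ≡ 83
48^28 ≡ 191
48^49 ≡ 183
48^98 ≡ 196
48^196 ≡ 1
The smallest such exponent is 196, so the order of 48 is 196.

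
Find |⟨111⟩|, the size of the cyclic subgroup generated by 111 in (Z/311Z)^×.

The order of 111 must divide φ(311) = 311 − 1 = 310 = 2 · 5 · 31.
Divisors of 310: 1, 2, 5, 10, 31, 62, 155, 310.
Check 111^d mod 311 for each divisor in increasing order:
111^1 ≡ 111 (mod 311)
111^2 ≡ 192 (mod 311)
111^5 ≡ 77 (mod 311)
111^10 ≡ 20 (mod 311)
111^31 ≡ 95 (mod 311)
111^62 ≡ 6 (mod 311)
111^155 ≡ 310 (mod 311)
111^310 ≡ 1 (mod 311) ✓
Hence ord(111) = 310.

310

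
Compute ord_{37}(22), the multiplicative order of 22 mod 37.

36

Since 22 ∈ (Z/37Z)^×, its order divides φ(37) = 37 − 1 = 36 = 2^2 · 3^2.
Divisors of 36: 1, 2, 3, 4, 6, 9, 12, 18, 36.
Evaluate successive powers at the divisors of 36:
22^1 ≡ 22 (mod 37)
22^2 ≡ 3 (mod 37)
22^3 ≡ 29 (mod 37)
22^4 ≡ 9 (mod 37)
22^6 ≡ 27 (mod 37)
22^9 ≡ 6 (mod 37)
22^12 ≡ 26 (mod 37)
22^18 ≡ 36 (mod 37)
22^36 ≡ 1 (mod 37) ✓
So ord_37(22) = 36.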